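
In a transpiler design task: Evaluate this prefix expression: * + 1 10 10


Parsing prefix expression: * + 1 10 10
Step 1: Innermost operation '+ 1 10'
  1 + 10 = 11
Step 2: Outer operation '* [11] 10'
  11 * 10 = 110

110


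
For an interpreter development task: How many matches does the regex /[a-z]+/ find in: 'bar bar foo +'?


Pattern: /[a-z]+/ (identifiers)
Input: 'bar bar foo +'
Scanning for matches:
  Match 1: 'bar'
  Match 2: 'bar'
  Match 3: 'foo'
Total matches: 3

3


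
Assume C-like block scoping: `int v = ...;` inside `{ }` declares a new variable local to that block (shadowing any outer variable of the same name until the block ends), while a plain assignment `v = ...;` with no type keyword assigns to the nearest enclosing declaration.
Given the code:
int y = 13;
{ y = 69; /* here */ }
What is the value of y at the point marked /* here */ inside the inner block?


Analyzing scoping rules:
Outer scope: declares y = 13
Inner block: 'y = 69;' has no type keyword, so it is an assignment to the outer y (no shadowing)
Inside the block, after the assignment -> 69
Result: 69

69


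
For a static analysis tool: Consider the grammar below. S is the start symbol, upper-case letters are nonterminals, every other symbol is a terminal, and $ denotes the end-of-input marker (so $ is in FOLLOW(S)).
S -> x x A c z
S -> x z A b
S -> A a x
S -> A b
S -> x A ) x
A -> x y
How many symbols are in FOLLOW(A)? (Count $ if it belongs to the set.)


S is the start symbol and does not occur in any rule body, so FOLLOW(S) = {$}.
Examining every occurrence of A in a rule body:
  S -> x x A c z : A is followed by terminal 'c' -> add 'c'
  S -> x z A b : A is followed by terminal 'b' -> add 'b'
  S -> A a x : A is followed by terminal 'a' -> add 'a'
  S -> A b : A is followed by terminal 'b' -> add 'b' (already in the set)
  S -> x A ) x : A is followed by terminal ')' -> add ')'
  A -> x y : A does not occur in the body -> contributes nothing
FOLLOW(A) = {), a, b, c}
Count: 4

4


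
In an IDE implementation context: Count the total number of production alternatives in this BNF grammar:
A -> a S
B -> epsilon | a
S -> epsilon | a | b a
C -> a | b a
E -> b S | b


Counting alternatives per rule:
  A: 1 alternative(s)
  B: 2 alternative(s)
  S: 3 alternative(s)
  C: 2 alternative(s)
  E: 2 alternative(s)
Sum: 1 + 2 + 3 + 2 + 2 = 10

10


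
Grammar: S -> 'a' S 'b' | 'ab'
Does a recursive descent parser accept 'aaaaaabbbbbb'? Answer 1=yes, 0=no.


Grammar accepts strings of the form a^n b^n (n >= 1)
Word: 'aaaaaabbbbbb'
Counting: 6 a's and 6 b's
Check: 6 == 6? Yes
Derivation (S -> aSb applied 5 time(s), then S -> ab): S => aSb => aaSbb => aaaSbbb => aaaaSbbbb => aaaaaSbbbbb => aaaaaabbbbbb
Accepted

1


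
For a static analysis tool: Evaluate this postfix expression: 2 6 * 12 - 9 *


Processing tokens left to right:
Push 2, Push 6
Pop 2 and 6, compute 2 * 6 = 12, push 12
Push 12
Pop 12 and 12, compute 12 - 12 = 0, push 0
Push 9
Pop 0 and 9, compute 0 * 9 = 0, push 0
Stack result: 0

0


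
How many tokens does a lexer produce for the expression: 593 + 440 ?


Scanning '593 + 440'
Token 1: '593' -> integer_literal
Token 2: '+' -> operator
Token 3: '440' -> integer_literal
Total tokens: 3

3


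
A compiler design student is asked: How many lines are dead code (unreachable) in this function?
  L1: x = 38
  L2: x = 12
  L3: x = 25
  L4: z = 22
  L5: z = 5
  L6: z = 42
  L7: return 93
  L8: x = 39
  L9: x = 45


Analyzing control flow:
  L1: reachable (before return)
  L2: reachable (before return)
  L3: reachable (before return)
  L4: reachable (before return)
  L5: reachable (before return)
  L6: reachable (before return)
  L7: reachable (return statement)
  L8: DEAD (after return at L7)
  L9: DEAD (after return at L7)
Return at L7, total lines = 9
Dead lines: L8 through L9
Count: 2

2


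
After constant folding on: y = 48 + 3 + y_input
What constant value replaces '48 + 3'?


Identifying constant sub-expression:
  Original: y = 48 + 3 + y_input
  48 and 3 are both compile-time constants
  Evaluating: 48 + 3 = 51
  After folding: y = 51 + y_input

51


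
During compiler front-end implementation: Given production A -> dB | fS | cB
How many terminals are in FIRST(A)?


Production: A -> dB | fS | cB
Examining each alternative for leading terminals:
  A -> dB : first terminal = 'd'
  A -> fS : first terminal = 'f'
  A -> cB : first terminal = 'c'
FIRST(A) = {c, d, f}
Count: 3

3


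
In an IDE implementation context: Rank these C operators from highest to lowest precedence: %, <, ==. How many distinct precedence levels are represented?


Looking up precedence for each operator:
  % -> precedence 6
  < -> precedence 4
  == -> precedence 3
Sorted highest to lowest: %, <, ==
Distinct precedence values: [6, 4, 3]
Number of distinct levels: 3

3


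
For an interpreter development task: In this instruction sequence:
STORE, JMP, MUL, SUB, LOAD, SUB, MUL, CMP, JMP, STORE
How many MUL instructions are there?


Scanning instruction sequence for MUL:
  Position 1: STORE
  Position 2: JMP
  Position 3: MUL <- MATCH
  Position 4: SUB
  Position 5: LOAD
  Position 6: SUB
  Position 7: MUL <- MATCH
  Position 8: CMP
  Position 9: JMP
  Position 10: STORE
Matches at positions: [3, 7]
Total MUL count: 2

2


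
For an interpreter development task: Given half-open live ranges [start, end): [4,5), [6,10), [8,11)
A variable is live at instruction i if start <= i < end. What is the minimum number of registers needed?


Live ranges:
  Var0: [4, 5)
  Var1: [6, 10)
  Var2: [8, 11)
Sweep-line events (position, delta, active):
  pos=4 start -> active=1
  pos=5 end -> active=0
  pos=6 start -> active=1
  pos=8 start -> active=2
  pos=10 end -> active=1
  pos=11 end -> active=0
Maximum simultaneous active: 2
Minimum registers needed: 2

2


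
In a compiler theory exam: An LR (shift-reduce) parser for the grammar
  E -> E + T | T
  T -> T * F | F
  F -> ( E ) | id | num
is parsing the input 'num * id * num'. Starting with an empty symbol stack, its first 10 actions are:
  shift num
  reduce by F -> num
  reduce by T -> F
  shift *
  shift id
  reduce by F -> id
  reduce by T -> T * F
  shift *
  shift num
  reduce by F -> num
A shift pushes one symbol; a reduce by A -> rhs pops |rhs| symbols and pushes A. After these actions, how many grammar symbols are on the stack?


Tracking the symbol stack through each action:
  Action 1: shift 'num' : push -> stack = [num] (size 1)
  Action 2: reduce by F -> num : pop 1, push F -> stack = [F] (size 1)
  Action 3: reduce by T -> F : pop 1, push T -> stack = [T] (size 1)
  Action 4: shift '*' : push -> stack = [T, *] (size 2)
  Action 5: shift 'id' : push -> stack = [T, *, id] (size 3)
  Action 6: reduce by F -> id : pop 1, push F -> stack = [T, *, F] (size 3)
  Action 7: reduce by T -> T * F : pop 3, push T -> stack = [T] (size 1)
  Action 8: shift '*' : push -> stack = [T, *] (size 2)
  Action 9: shift 'num' : push -> stack = [T, *, num] (size 3)
  Action 10: reduce by F -> num : pop 1, push F -> stack = [T, *, F] (size 3)
Final stack size: 3

3


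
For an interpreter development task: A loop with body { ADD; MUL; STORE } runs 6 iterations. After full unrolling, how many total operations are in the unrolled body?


Loop body operations: ADD, MUL, STORE (3 ops per iteration)
Unrolling 6 iterations:
  Iteration 1: ADD, MUL, STORE (3 ops)
  Iteration 2: ADD, MUL, STORE (3 ops)
  Iteration 3: ADD, MUL, STORE (3 ops)
  Iteration 4: ADD, MUL, STORE (3 ops)
  Iteration 5: ADD, MUL, STORE (3 ops)
  Iteration 6: ADD, MUL, STORE (3 ops)
Total: 6 iterations * 3 ops/iter = 18 operations

18


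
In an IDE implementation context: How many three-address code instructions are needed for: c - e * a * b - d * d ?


Expression: c - e * a * b - d * d
Generating three-address code (respecting * over +/- precedence):
  Instruction 1: t1 = e * a
  Instruction 2: t2 = t1 * b
  Instruction 3: t3 = d * d
  Instruction 4: t4 = c - t2
  Instruction 5: t5 = t4 - t3
Total instructions: 5

5


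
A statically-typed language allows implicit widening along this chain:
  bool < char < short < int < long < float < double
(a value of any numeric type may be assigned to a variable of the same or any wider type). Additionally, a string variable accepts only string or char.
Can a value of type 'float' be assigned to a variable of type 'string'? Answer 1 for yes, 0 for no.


Target variable type: string
Source value type: float
Rule: string accepts only {string, char}
  source 'float' in {string, char}? No
Result: 0

0


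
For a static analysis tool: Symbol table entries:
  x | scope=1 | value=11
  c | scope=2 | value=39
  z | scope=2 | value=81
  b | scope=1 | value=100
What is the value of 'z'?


Searching symbol table for 'z':
  x | scope=1 | value=11
  c | scope=2 | value=39
  z | scope=2 | value=81 <- MATCH
  b | scope=1 | value=100
Found 'z' at scope 2 with value 81

81


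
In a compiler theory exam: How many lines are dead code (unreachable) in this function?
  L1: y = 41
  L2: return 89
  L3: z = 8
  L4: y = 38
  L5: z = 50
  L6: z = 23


Analyzing control flow:
  L1: reachable (before return)
  L2: reachable (return statement)
  L3: DEAD (after return at L2)
  L4: DEAD (after return at L2)
  L5: DEAD (after return at L2)
  L6: DEAD (after return at L2)
Return at L2, total lines = 6
Dead lines: L3 through L6
Count: 4

4


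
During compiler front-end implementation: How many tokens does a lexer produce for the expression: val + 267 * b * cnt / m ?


Scanning 'val + 267 * b * cnt / m'
Token 1: 'val' -> identifier
Token 2: '+' -> operator
Token 3: '267' -> integer_literal
Token 4: '*' -> operator
Token 5: 'b' -> identifier
Token 6: '*' -> operator
Token 7: 'cnt' -> identifier
Token 8: '/' -> operator
Token 9: 'm' -> identifier
Total tokens: 9

9


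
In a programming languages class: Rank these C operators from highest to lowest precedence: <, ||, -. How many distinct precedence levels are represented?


Looking up precedence for each operator:
  < -> precedence 4
  || -> precedence 1
  - -> precedence 5
Sorted highest to lowest: -, <, ||
Distinct precedence values: [5, 4, 1]
Number of distinct levels: 3

3


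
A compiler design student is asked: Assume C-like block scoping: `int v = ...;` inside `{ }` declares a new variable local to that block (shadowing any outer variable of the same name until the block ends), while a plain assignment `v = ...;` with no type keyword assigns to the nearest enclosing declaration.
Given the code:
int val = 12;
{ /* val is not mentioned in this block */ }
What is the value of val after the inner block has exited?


Analyzing scoping rules:
Outer scope: declares val = 12
Inner block: val is neither redeclared nor assigned -> unchanged
After the block -> 12
Result: 12

12


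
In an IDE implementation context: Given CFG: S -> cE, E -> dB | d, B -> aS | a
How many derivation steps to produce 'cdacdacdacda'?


Grammar: S -> cE, E -> dB | d, B -> aS | a
Deriving 'cdacdacdacda':
Step 1: S -> cE => cE
Step 2: E -> dB => cdB
Step 3: B -> aS => cdaS
Step 4: S -> cE => cdacE
Step 5: E -> dB => cdacdB
Step 6: B -> aS => cdacdaS
Step 7: S -> cE => cdacdacE
Step 8: E -> dB => cdacdacdB
Step 9: B -> aS => cdacdacdaS
Step 10: S -> cE => cdacdacdacE
Step 11: E -> dB => cdacdacdacdB
Step 12: B -> a => cdacdacdacda
Total derivation steps: 12

12


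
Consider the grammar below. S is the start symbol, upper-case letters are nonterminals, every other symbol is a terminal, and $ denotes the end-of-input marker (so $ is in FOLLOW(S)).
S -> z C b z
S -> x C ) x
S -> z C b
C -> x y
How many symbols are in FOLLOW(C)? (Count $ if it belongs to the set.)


S is the start symbol and does not occur in any rule body, so FOLLOW(S) = {$}.
Examining every occurrence of C in a rule body:
  S -> z C b z : C is followed by terminal 'b' -> add 'b'
  S -> x C ) x : C is followed by terminal ')' -> add ')'
  S -> z C b : C is followed by terminal 'b' -> add 'b' (already in the set)
  C -> x y : C does not occur in the body -> contributes nothing
FOLLOW(C) = {), b}
Count: 2

2


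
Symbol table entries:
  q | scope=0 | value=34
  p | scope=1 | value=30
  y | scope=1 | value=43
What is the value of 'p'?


Searching symbol table for 'p':
  q | scope=0 | value=34
  p | scope=1 | value=30 <- MATCH
  y | scope=1 | value=43
Found 'p' at scope 1 with value 30

30


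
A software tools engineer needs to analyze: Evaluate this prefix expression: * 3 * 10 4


Parsing prefix expression: * 3 * 10 4
Step 1: Innermost operation '* 10 4'
  10 * 4 = 40
Step 2: Outer operation '* 3 [40]'
  3 * 40 = 120

120


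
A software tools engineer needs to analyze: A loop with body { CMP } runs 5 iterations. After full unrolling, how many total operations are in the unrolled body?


Loop body operations: CMP (1 op per iteration)
Unrolling 5 iterations:
  Iteration 1: CMP (1 ops)
  Iteration 2: CMP (1 ops)
  Iteration 3: CMP (1 ops)
  Iteration 4: CMP (1 ops)
  Iteration 5: CMP (1 ops)
Total: 5 iterations * 1 ops/iter = 5 operations

5


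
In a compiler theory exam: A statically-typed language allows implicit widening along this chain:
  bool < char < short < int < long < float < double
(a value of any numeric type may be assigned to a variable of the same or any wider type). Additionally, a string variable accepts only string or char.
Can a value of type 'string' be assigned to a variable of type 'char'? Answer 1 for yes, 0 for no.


Target variable type: char
Source value type: string
Rule: string cannot widen to any numeric type
Result: 0

0


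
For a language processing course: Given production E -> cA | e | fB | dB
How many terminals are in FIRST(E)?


Production: E -> cA | e | fB | dB
Examining each alternative for leading terminals:
  E -> cA : first terminal = 'c'
  E -> e : first terminal = 'e'
  E -> fB : first terminal = 'f'
  E -> dB : first terminal = 'd'
FIRST(E) = {c, d, e, f}
Count: 4

4


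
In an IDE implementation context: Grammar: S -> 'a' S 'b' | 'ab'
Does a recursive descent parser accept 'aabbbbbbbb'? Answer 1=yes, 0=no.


Grammar accepts strings of the form a^n b^n (n >= 1)
Word: 'aabbbbbbbb'
Counting: 2 a's and 8 b's
Check: 2 == 8? No
Mismatch: a-count != b-count
Rejected

0


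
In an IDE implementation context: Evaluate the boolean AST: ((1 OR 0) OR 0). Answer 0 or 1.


Step 1: Evaluate inner node
  1 OR 0 = 1
Step 2: Evaluate root node
  1 OR 0 = 1

1


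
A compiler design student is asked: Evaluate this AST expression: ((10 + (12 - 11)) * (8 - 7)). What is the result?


Expression: ((10 + (12 - 11)) * (8 - 7))
Evaluating step by step:
  12 - 11 = 1
  10 + 1 = 11
  8 - 7 = 1
  11 * 1 = 11
Result: 11

11


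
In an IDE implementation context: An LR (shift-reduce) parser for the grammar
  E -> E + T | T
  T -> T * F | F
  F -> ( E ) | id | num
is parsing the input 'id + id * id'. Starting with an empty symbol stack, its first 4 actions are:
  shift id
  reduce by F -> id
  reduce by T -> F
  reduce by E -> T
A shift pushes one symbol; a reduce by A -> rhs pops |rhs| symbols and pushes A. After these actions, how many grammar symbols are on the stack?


Tracking the symbol stack through each action:
  Action 1: shift 'id' : push -> stack = [id] (size 1)
  Action 2: reduce by F -> id : pop 1, push F -> stack = [F] (size 1)
  Action 3: reduce by T -> F : pop 1, push T -> stack = [T] (size 1)
  Action 4: reduce by E -> T : pop 1, push E -> stack = [E] (size 1)
Final stack size: 1

1


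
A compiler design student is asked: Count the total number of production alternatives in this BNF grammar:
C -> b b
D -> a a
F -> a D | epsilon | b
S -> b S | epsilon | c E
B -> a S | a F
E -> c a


Counting alternatives per rule:
  C: 1 alternative(s)
  D: 1 alternative(s)
  F: 3 alternative(s)
  S: 3 alternative(s)
  B: 2 alternative(s)
  E: 1 alternative(s)
Sum: 1 + 1 + 3 + 3 + 2 + 1 = 11

11


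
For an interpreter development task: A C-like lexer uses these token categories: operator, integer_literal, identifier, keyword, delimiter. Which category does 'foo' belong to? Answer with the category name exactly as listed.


Token: 'foo'
Checking categories:
  identifier: YES
  integer_literal: no
  operator: no
  keyword: no
  delimiter: no
Category: identifier

identifier


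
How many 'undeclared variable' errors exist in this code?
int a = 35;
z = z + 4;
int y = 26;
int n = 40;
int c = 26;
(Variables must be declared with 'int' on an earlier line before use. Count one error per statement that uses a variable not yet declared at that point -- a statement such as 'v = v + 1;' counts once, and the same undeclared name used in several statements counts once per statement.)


Scanning code line by line:
  Line 1: declare 'a' -> declared = ['a']
  Line 2: use 'z' -> ERROR (undeclared)
  Line 3: declare 'y' -> declared = ['a', 'y']
  Line 4: declare 'n' -> declared = ['a', 'n', 'y']
  Line 5: declare 'c' -> declared = ['a', 'c', 'n', 'y']
Total undeclared variable errors: 1

1


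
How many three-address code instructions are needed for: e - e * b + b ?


Expression: e - e * b + b
Generating three-address code (respecting * over +/- precedence):
  Instruction 1: t1 = e * b
  Instruction 2: t2 = e - t1
  Instruction 3: t3 = t2 + b
Total instructions: 3

3


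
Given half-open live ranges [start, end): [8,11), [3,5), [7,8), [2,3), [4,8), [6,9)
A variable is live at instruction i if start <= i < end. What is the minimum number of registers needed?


Live ranges:
  Var0: [8, 11)
  Var1: [3, 5)
  Var2: [7, 8)
  Var3: [2, 3)
  Var4: [4, 8)
  Var5: [6, 9)
Sweep-line events (position, delta, active):
  pos=2 start -> active=1
  pos=3 end -> active=0
  pos=3 start -> active=1
  pos=4 start -> active=2
  pos=5 end -> active=1
  pos=6 start -> active=2
  pos=7 start -> active=3
  pos=8 end -> active=2
  pos=8 end -> active=1
  pos=8 start -> active=2
  pos=9 end -> active=1
  pos=11 end -> active=0
Maximum simultaneous active: 3
Minimum registers needed: 3

3


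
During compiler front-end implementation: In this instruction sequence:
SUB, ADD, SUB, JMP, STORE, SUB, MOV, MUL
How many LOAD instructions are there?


Scanning instruction sequence for LOAD:
  Position 1: SUB
  Position 2: ADD
  Position 3: SUB
  Position 4: JMP
  Position 5: STORE
  Position 6: SUB
  Position 7: MOV
  Position 8: MUL
Matches at positions: []
Total LOAD count: 0

0


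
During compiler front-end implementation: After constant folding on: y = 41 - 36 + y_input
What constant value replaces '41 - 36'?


Identifying constant sub-expression:
  Original: y = 41 - 36 + y_input
  41 and 36 are both compile-time constants
  Evaluating: 41 - 36 = 5
  After folding: y = 5 + y_input

5


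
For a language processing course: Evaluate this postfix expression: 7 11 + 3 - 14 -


Processing tokens left to right:
Push 7, Push 11
Pop 7 and 11, compute 7 + 11 = 18, push 18
Push 3
Pop 18 and 3, compute 18 - 3 = 15, push 15
Push 14
Pop 15 and 14, compute 15 - 14 = 1, push 1
Stack result: 1

1


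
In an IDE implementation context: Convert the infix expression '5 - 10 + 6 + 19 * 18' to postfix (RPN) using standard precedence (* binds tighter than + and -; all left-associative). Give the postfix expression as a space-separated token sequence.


Applying the shunting-yard algorithm:
  Operand 5 -> output
  Push '-' onto operator stack -> op-stack: [-]
  Operand 10 -> output
  See '+' (prec 1); top '-' (prec 1) >= it -> pop '-' to output
  Push '+' onto operator stack -> op-stack: [+]
  Operand 6 -> output
  See '+' (prec 1); top '+' (prec 1) >= it -> pop '+' to output
  Push '+' onto operator stack -> op-stack: [+]
  Operand 19 -> output
  Push '*' onto operator stack -> op-stack: [+, *]
  Operand 18 -> output
  End of input: pop '*' to output
  End of input: pop '+' to output
Postfix result: 5 10 - 6 + 19 18 * +

5 10 - 6 + 19 18 * +


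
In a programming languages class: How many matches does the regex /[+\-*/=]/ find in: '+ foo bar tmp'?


Pattern: /[+\-*/=]/ (operators)
Input: '+ foo bar tmp'
Scanning for matches:
  Match 1: '+'
Total matches: 1

1


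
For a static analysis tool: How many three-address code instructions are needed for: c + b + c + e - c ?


Expression: c + b + c + e - c
Generating three-address code (respecting * over +/- precedence):
  Instruction 1: t1 = c + b
  Instruction 2: t2 = t1 + c
  Instruction 3: t3 = t2 + e
  Instruction 4: t4 = t3 - c
Total instructions: 4

4


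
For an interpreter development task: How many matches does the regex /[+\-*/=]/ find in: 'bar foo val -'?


Pattern: /[+\-*/=]/ (operators)
Input: 'bar foo val -'
Scanning for matches:
  Match 1: '-'
Total matches: 1

1


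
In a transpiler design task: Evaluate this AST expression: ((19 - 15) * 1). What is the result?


Expression: ((19 - 15) * 1)
Evaluating step by step:
  19 - 15 = 4
  4 * 1 = 4
Result: 4

4


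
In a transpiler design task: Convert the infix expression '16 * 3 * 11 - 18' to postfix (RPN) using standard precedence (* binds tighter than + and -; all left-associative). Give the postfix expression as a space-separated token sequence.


Applying the shunting-yard algorithm:
  Operand 16 -> output
  Push '*' onto operator stack -> op-stack: [*]
  Operand 3 -> output
  See '*' (prec 2); top '*' (prec 2) >= it -> pop '*' to output
  Push '*' onto operator stack -> op-stack: [*]
  Operand 11 -> output
  See '-' (prec 1); top '*' (prec 2) >= it -> pop '*' to output
  Push '-' onto operator stack -> op-stack: [-]
  Operand 18 -> output
  End of input: pop '-' to output
Postfix result: 16 3 * 11 * 18 -

16 3 * 11 * 18 -


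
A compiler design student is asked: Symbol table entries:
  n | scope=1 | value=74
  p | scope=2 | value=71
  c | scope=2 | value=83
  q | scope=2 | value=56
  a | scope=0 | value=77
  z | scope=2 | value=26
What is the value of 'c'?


Searching symbol table for 'c':
  n | scope=1 | value=74
  p | scope=2 | value=71
  c | scope=2 | value=83 <- MATCH
  q | scope=2 | value=56
  a | scope=0 | value=77
  z | scope=2 | value=26
Found 'c' at scope 2 with value 83

83


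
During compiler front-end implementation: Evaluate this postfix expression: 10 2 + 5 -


Processing tokens left to right:
Push 10, Push 2
Pop 10 and 2, compute 10 + 2 = 12, push 12
Push 5
Pop 12 and 5, compute 12 - 5 = 7, push 7
Stack result: 7

7


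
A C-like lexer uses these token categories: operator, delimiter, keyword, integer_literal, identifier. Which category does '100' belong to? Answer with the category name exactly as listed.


Token: '100'
Checking categories:
  identifier: no
  integer_literal: YES
  operator: no
  keyword: no
  delimiter: no
Category: integer_literal

integer_literal


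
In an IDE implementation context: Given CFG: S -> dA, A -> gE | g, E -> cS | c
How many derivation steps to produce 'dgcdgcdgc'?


Grammar: S -> dA, A -> gE | g, E -> cS | c
Deriving 'dgcdgcdgc':
Step 1: S -> dA => dA
Step 2: A -> gE => dgE
Step 3: E -> cS => dgcS
Step 4: S -> dA => dgcdA
Step 5: A -> gE => dgcdgE
Step 6: E -> cS => dgcdgcS
Step 7: S -> dA => dgcdgcdA
Step 8: A -> gE => dgcdgcdgE
Step 9: E -> c => dgcdgcdgc
Total derivation steps: 9

9


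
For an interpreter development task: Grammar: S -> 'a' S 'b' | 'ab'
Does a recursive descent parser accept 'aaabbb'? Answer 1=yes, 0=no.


Grammar accepts strings of the form a^n b^n (n >= 1)
Word: 'aaabbb'
Counting: 3 a's and 3 b's
Check: 3 == 3? Yes
Derivation (S -> aSb applied 2 time(s), then S -> ab): S => aSb => aaSbb => aaabbb
Accepted

1


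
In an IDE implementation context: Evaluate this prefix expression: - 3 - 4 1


Parsing prefix expression: - 3 - 4 1
Step 1: Innermost operation '- 4 1'
  4 - 1 = 3
Step 2: Outer operation '- 3 [3]'
  3 - 3 = 0

0


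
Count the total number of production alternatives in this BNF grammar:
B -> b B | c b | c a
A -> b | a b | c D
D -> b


Counting alternatives per rule:
  B: 3 alternative(s)
  A: 3 alternative(s)
  D: 1 alternative(s)
Sum: 3 + 3 + 1 = 7

7


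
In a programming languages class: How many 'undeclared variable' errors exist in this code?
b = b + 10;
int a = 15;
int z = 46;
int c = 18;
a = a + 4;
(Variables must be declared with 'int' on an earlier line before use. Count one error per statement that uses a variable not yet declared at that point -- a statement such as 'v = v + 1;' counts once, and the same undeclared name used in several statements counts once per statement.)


Scanning code line by line:
  Line 1: use 'b' -> ERROR (undeclared)
  Line 2: declare 'a' -> declared = ['a']
  Line 3: declare 'z' -> declared = ['a', 'z']
  Line 4: declare 'c' -> declared = ['a', 'c', 'z']
  Line 5: use 'a' -> OK (declared)
Total undeclared variable errors: 1

1


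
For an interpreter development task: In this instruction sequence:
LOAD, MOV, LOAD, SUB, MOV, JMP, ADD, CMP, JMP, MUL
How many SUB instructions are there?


Scanning instruction sequence for SUB:
  Position 1: LOAD
  Position 2: MOV
  Position 3: LOAD
  Position 4: SUB <- MATCH
  Position 5: MOV
  Position 6: JMP
  Position 7: ADD
  Position 8: CMP
  Position 9: JMP
  Position 10: MUL
Matches at positions: [4]
Total SUB count: 1

1


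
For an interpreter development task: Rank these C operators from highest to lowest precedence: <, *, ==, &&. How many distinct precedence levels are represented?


Looking up precedence for each operator:
  < -> precedence 4
  * -> precedence 6
  == -> precedence 3
  && -> precedence 2
Sorted highest to lowest: *, <, ==, &&
Distinct precedence values: [6, 4, 3, 2]
Number of distinct levels: 4

4


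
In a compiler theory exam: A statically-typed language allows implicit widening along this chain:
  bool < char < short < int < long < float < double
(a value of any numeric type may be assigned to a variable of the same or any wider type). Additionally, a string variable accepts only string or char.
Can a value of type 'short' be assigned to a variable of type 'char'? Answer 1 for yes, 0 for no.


Target variable type: char
Source value type: short
Numeric ranks: short=2, char=1
Widening allowed iff rank(source) <= rank(target): 2 <= 1? No
Result: 0

0


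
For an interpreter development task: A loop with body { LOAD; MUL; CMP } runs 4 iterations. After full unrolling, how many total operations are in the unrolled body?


Loop body operations: LOAD, MUL, CMP (3 ops per iteration)
Unrolling 4 iterations:
  Iteration 1: LOAD, MUL, CMP (3 ops)
  Iteration 2: LOAD, MUL, CMP (3 ops)
  Iteration 3: LOAD, MUL, CMP (3 ops)
  Iteration 4: LOAD, MUL, CMP (3 ops)
Total: 4 iterations * 3 ops/iter = 12 operations

12


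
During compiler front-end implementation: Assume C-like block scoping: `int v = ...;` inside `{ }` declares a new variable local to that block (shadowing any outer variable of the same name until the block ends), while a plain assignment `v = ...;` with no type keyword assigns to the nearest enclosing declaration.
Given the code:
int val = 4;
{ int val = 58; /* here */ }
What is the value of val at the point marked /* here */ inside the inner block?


Analyzing scoping rules:
Outer scope: declares val = 4
Inner block: 'int val = 58;' declares a NEW val that shadows the outer one
Inside the block the inner declaration is in scope -> 58
Result: 58

58


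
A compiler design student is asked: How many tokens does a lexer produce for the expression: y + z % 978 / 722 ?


Scanning 'y + z % 978 / 722'
Token 1: 'y' -> identifier
Token 2: '+' -> operator
Token 3: 'z' -> identifier
Token 4: '%' -> operator
Token 5: '978' -> integer_literal
Token 6: '/' -> operator
Token 7: '722' -> integer_literal
Total tokens: 7

7


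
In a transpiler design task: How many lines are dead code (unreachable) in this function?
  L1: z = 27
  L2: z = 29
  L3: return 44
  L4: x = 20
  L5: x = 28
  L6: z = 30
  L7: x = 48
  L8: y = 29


Analyzing control flow:
  L1: reachable (before return)
  L2: reachable (before return)
  L3: reachable (return statement)
  L4: DEAD (after return at L3)
  L5: DEAD (after return at L3)
  L6: DEAD (after return at L3)
  L7: DEAD (after return at L3)
  L8: DEAD (after return at L3)
Return at L3, total lines = 8
Dead lines: L4 through L8
Count: 5

5


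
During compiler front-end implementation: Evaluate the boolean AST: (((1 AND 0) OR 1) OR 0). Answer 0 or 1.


Step 1: Evaluate inner node
  1 AND 0 = 0
Step 2: Evaluate next node
  0 OR 1 = 1
Step 3: Evaluate root node
  1 OR 0 = 1

1


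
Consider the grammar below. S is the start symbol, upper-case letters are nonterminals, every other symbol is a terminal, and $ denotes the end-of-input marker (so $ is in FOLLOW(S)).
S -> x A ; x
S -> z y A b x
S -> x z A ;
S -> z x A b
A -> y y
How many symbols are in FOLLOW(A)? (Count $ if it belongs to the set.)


S is the start symbol and does not occur in any rule body, so FOLLOW(S) = {$}.
Examining every occurrence of A in a rule body:
  S -> x A ; x : A is followed by terminal ';' -> add ';'
  S -> z y A b x : A is followed by terminal 'b' -> add 'b'
  S -> x z A ; : A is followed by terminal ';' -> add ';' (already in the set)
  S -> z x A b : A is followed by terminal 'b' -> add 'b' (already in the set)
  A -> y y : A does not occur in the body -> contributes nothing
FOLLOW(A) = {;, b}
Count: 2

2


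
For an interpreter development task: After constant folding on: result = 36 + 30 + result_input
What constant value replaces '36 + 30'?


Identifying constant sub-expression:
  Original: result = 36 + 30 + result_input
  36 and 30 are both compile-time constants
  Evaluating: 36 + 30 = 66
  After folding: result = 66 + result_input

66


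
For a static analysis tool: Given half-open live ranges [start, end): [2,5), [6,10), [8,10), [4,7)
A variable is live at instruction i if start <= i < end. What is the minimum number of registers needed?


Live ranges:
  Var0: [2, 5)
  Var1: [6, 10)
  Var2: [8, 10)
  Var3: [4, 7)
Sweep-line events (position, delta, active):
  pos=2 start -> active=1
  pos=4 start -> active=2
  pos=5 end -> active=1
  pos=6 start -> active=2
  pos=7 end -> active=1
  pos=8 start -> active=2
  pos=10 end -> active=1
  pos=10 end -> active=0
Maximum simultaneous active: 2
Minimum registers needed: 2

2


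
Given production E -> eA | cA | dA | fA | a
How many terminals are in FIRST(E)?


Production: E -> eA | cA | dA | fA | a
Examining each alternative for leading terminals:
  E -> eA : first terminal = 'e'
  E -> cA : first terminal = 'c'
  E -> dA : first terminal = 'd'
  E -> fA : first terminal = 'f'
  E -> a : first terminal = 'a'
FIRST(E) = {a, c, d, e, f}
Count: 5

5


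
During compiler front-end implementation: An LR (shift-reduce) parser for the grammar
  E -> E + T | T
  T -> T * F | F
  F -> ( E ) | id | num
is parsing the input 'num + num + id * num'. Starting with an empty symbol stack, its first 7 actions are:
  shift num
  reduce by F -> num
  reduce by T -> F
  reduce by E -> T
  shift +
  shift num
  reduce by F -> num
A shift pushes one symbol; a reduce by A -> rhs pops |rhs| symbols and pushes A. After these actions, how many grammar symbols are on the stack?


Tracking the symbol stack through each action:
  Action 1: shift 'num' : push -> stack = [num] (size 1)
  Action 2: reduce by F -> num : pop 1, push F -> stack = [F] (size 1)
  Action 3: reduce by T -> F : pop 1, push T -> stack = [T] (size 1)
  Action 4: reduce by E -> T : pop 1, push E -> stack = [E] (size 1)
  Action 5: shift '+' : push -> stack = [E, +] (size 2)
  Action 6: shift 'num' : push -> stack = [E, +, num] (size 3)
  Action 7: reduce by F -> num : pop 1, push F -> stack = [E, +, F] (size 3)
Final stack size: 3

3


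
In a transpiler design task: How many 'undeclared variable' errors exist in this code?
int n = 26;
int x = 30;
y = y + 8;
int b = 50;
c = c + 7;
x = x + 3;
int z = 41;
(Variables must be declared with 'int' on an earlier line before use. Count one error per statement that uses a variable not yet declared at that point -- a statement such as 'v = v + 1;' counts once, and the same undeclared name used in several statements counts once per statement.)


Scanning code line by line:
  Line 1: declare 'n' -> declared = ['n']
  Line 2: declare 'x' -> declared = ['n', 'x']
  Line 3: use 'y' -> ERROR (undeclared)
  Line 4: declare 'b' -> declared = ['b', 'n', 'x']
  Line 5: use 'c' -> ERROR (undeclared)
  Line 6: use 'x' -> OK (declared)
  Line 7: declare 'z' -> declared = ['b', 'n', 'x', 'z']
Total undeclared variable errors: 2

2


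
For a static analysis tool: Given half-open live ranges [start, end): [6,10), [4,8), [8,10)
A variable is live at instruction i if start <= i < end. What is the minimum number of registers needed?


Live ranges:
  Var0: [6, 10)
  Var1: [4, 8)
  Var2: [8, 10)
Sweep-line events (position, delta, active):
  pos=4 start -> active=1
  pos=6 start -> active=2
  pos=8 end -> active=1
  pos=8 start -> active=2
  pos=10 end -> active=1
  pos=10 end -> active=0
Maximum simultaneous active: 2
Minimum registers needed: 2

2


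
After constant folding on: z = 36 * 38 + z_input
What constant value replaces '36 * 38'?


Identifying constant sub-expression:
  Original: z = 36 * 38 + z_input
  36 and 38 are both compile-time constants
  Evaluating: 36 * 38 = 1368
  After folding: z = 1368 + z_input

1368


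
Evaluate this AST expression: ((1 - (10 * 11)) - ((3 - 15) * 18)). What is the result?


Expression: ((1 - (10 * 11)) - ((3 - 15) * 18))
Evaluating step by step:
  10 * 11 = 110
  1 - 110 = -109
  3 - 15 = -12
  -12 * 18 = -216
  -109 - -216 = 107
Result: 107

107


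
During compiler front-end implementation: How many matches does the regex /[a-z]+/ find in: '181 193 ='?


Pattern: /[a-z]+/ (identifiers)
Input: '181 193 ='
Scanning for matches:
Total matches: 0

0


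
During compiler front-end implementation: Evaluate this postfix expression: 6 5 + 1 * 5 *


Processing tokens left to right:
Push 6, Push 5
Pop 6 and 5, compute 6 + 5 = 11, push 11
Push 1
Pop 11 and 1, compute 11 * 1 = 11, push 11
Push 5
Pop 11 and 5, compute 11 * 5 = 55, push 55
Stack result: 55

55


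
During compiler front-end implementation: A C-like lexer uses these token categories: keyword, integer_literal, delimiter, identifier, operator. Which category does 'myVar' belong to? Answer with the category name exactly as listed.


Token: 'myVar'
Checking categories:
  identifier: YES
  integer_literal: no
  operator: no
  keyword: no
  delimiter: no
Category: identifier

identifier


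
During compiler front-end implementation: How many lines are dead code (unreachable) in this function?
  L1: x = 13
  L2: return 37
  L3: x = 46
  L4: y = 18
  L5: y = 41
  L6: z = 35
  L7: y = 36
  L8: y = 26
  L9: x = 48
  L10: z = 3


Analyzing control flow:
  L1: reachable (before return)
  L2: reachable (return statement)
  L3: DEAD (after return at L2)
  L4: DEAD (after return at L2)
  L5: DEAD (after return at L2)
  L6: DEAD (after return at L2)
  L7: DEAD (after return at L2)
  L8: DEAD (after return at L2)
  L9: DEAD (after return at L2)
  L10: DEAD (after return at L2)
Return at L2, total lines = 10
Dead lines: L3 through L10
Count: 8

8


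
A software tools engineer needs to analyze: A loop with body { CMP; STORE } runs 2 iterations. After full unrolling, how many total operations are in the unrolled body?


Loop body operations: CMP, STORE (2 ops per iteration)
Unrolling 2 iterations:
  Iteration 1: CMP, STORE (2 ops)
  Iteration 2: CMP, STORE (2 ops)
Total: 2 iterations * 2 ops/iter = 4 operations

4


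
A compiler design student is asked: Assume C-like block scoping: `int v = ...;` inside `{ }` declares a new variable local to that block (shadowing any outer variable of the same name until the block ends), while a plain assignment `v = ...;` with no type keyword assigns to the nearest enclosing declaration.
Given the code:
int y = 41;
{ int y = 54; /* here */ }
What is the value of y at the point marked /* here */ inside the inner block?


Analyzing scoping rules:
Outer scope: declares y = 41
Inner block: 'int y = 54;' declares a NEW y that shadows the outer one
Inside the block the inner declaration is in scope -> 54
Result: 54

54


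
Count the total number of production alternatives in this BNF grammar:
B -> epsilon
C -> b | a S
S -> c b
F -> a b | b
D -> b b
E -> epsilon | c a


Counting alternatives per rule:
  B: 1 alternative(s)
  C: 2 alternative(s)
  S: 1 alternative(s)
  F: 2 alternative(s)
  D: 1 alternative(s)
  E: 2 alternative(s)
Sum: 1 + 2 + 1 + 2 + 1 + 2 = 9

9


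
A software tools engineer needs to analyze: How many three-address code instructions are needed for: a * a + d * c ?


Expression: a * a + d * c
Generating three-address code (respecting * over +/- precedence):
  Instruction 1: t1 = a * a
  Instruction 2: t2 = d * c
  Instruction 3: t3 = t1 + t2
Total instructions: 3

3


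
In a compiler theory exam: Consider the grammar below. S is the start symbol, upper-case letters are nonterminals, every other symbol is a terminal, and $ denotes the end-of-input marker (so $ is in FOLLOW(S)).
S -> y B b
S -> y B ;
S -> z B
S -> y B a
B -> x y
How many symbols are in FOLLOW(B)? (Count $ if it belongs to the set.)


S is the start symbol and does not occur in any rule body, so FOLLOW(S) = {$}.
Examining every occurrence of B in a rule body:
  S -> y B b : B is followed by terminal 'b' -> add 'b'
  S -> y B ; : B is followed by terminal ';' -> add ';'
  S -> z B : B is at the right end -> add FOLLOW(S) = {$}
  S -> y B a : B is followed by terminal 'a' -> add 'a'
  B -> x y : B does not occur in the body -> contributes nothing
FOLLOW(B) = {;, a, b, $}
Count: 4

4


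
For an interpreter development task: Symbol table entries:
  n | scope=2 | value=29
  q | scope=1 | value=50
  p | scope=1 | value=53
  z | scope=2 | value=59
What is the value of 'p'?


Searching symbol table for 'p':
  n | scope=2 | value=29
  q | scope=1 | value=50
  p | scope=1 | value=53 <- MATCH
  z | scope=2 | value=59
Found 'p' at scope 1 with value 53

53


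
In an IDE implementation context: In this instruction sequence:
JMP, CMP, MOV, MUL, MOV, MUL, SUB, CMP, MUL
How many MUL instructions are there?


Scanning instruction sequence for MUL:
  Position 1: JMP
  Position 2: CMP
  Position 3: MOV
  Position 4: MUL <- MATCH
  Position 5: MOV
  Position 6: MUL <- MATCH
  Position 7: SUB
  Position 8: CMP
  Position 9: MUL <- MATCH
Matches at positions: [4, 6, 9]
Total MUL count: 3

3


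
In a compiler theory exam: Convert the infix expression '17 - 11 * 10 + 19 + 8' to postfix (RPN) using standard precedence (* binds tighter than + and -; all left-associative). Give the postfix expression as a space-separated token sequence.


Applying the shunting-yard algorithm:
  Operand 17 -> output
  Push '-' onto operator stack -> op-stack: [-]
  Operand 11 -> output
  Push '*' onto operator stack -> op-stack: [-, *]
  Operand 10 -> output
  See '+' (prec 1); top '*' (prec 2) >= it -> pop '*' to output
  See '+' (prec 1); top '-' (prec 1) >= it -> pop '-' to output
  Push '+' onto operator stack -> op-stack: [+]
  Operand 19 -> output
  See '+' (prec 1); top '+' (prec 1) >= it -> pop '+' to output
  Push '+' onto operator stack -> op-stack: [+]
  Operand 8 -> output
  End of input: pop '+' to output
Postfix result: 17 11 10 * - 19 + 8 +

17 11 10 * - 19 + 8 +


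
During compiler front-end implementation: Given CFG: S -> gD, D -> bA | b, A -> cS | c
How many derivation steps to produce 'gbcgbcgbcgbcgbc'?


Grammar: S -> gD, D -> bA | b, A -> cS | c
Deriving 'gbcgbcgbcgbcgbc':
Step 1: S -> gD => gD
Step 2: D -> bA => gbA
Step 3: A -> cS => gbcS
Step 4: S -> gD => gbcgD
Step 5: D -> bA => gbcgbA
Step 6: A -> cS => gbcgbcS
Step 7: S -> gD => gbcgbcgD
Step 8: D -> bA => gbcgbcgbA
Step 9: A -> cS => gbcgbcgbcS
Step 10: S -> gD => gbcgbcgbcgD
Step 11: D -> bA => gbcgbcgbcgbA
Step 12: A -> cS => gbcgbcgbcgbcS
Step 13: S -> gD => gbcgbcgbcgbcgD
Step 14: D -> bA => gbcgbcgbcgbcgbA
Step 15: A -> c => gbcgbcgbcgbcgbc
Total derivation steps: 15

15
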